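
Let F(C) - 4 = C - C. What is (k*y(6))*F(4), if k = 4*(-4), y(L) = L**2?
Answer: -2304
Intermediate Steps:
F(C) = 4 (F(C) = 4 + (C - C) = 4 + 0 = 4)
k = -16
(k*y(6))*F(4) = -16*6**2*4 = -16*36*4 = -576*4 = -2304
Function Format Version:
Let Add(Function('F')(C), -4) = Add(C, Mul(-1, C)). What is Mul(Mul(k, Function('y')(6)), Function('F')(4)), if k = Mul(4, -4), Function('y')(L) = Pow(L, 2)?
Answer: -2304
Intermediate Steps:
Function('F')(C) = 4 (Function('F')(C) = Add(4, Add(C, Mul(-1, C))) = Add(4, 0) = 4)
k = -16
Mul(Mul(k, Function('y')(6)), Function('F')(4)) = Mul(Mul(-16, Pow(6, 2)), 4) = Mul(Mul(-16, 36), 4) = Mul(-576, 4) = -2304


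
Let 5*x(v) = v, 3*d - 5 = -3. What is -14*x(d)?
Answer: -28/15 ≈ -1.8667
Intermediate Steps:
d = ⅔ (d = 5/3 + (⅓)*(-3) = 5/3 - 1 = ⅔ ≈ 0.66667)
x(v) = v/5
-14*x(d) = -14*2/(5*3) = -14*2/15 = -28/15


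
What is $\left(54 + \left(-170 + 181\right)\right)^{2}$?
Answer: $4225$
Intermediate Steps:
$\left(54 + \left(-170 + 181\right)\right)^{2} = \left(54 + 11\right)^{2} = 65^{2} = 4225$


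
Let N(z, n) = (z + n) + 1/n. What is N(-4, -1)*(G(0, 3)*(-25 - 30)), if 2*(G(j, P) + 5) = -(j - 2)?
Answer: -1320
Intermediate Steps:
N(z, n) = n + z + 1/n (N(z, n) = (n + z) + 1/n = n + z + 1/n)
G(j, P) = -4 - j/2 (G(j, P) = -5 + (-(j - 2))/2 = -5 + (-(-2 + j))/2 = -5 + (2 - j)/2 = -5 + (1 - j/2) = -4 - j/2)
N(-4, -1)*(G(0, 3)*(-25 - 30)) = (-1 - 4 + 1/(-1))*((-4 - ½*0)*(-25 - 30)) = (-1 - 4 - 1)*((-4 + 0)*(-55)) = -(-24)*(-55) = -6*220 = -1320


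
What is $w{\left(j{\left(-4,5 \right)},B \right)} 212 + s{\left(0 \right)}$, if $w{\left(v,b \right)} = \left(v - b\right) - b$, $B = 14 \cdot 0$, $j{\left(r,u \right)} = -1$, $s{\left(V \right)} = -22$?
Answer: $-234$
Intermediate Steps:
$B = 0$
$w{\left(v,b \right)} = v - 2 b$
$w{\left(j{\left(-4,5 \right)},B \right)} 212 + s{\left(0 \right)} = \left(-1 - 0\right) 212 - 22 = \left(-1 + 0\right) 212 - 22 = \left(-1\right) 212 - 22 = -212 - 22 = -234$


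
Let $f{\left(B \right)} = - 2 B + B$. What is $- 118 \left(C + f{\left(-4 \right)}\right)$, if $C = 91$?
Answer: $-11210$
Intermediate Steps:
$f{\left(B \right)} = - B$
$- 118 \left(C + f{\left(-4 \right)}\right) = - 118 \left(91 - -4\right) = - 118 \left(91 + 4\right) = \left(-118\right) 95 = -11210$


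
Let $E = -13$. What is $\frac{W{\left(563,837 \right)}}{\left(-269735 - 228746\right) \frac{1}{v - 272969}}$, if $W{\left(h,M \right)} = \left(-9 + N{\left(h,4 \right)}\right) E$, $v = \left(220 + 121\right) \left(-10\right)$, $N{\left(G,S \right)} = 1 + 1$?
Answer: $\frac{25150489}{498481} \approx 50.454$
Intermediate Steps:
$N{\left(G,S \right)} = 2$
$v = -3410$ ($v = 341 \left(-10\right) = -3410$)
$W{\left(h,M \right)} = 91$ ($W{\left(h,M \right)} = \left(-9 + 2\right) \left(-13\right) = \left(-7\right) \left(-13\right) = 91$)
$\frac{W{\left(563,837 \right)}}{\left(-269735 - 228746\right) \frac{1}{v - 272969}} = \frac{91}{\left(-269735 - 228746\right) \frac{1}{-3410 - 272969}} = \frac{91}{\left(-498481\right) \frac{1}{-276379}} = \frac{91}{\left(-498481\right) \left(- \frac{1}{276379}\right)} = \frac{91}{\frac{498481}{276379}} = 91 \cdot \frac{276379}{498481} = \frac{25150489}{498481}$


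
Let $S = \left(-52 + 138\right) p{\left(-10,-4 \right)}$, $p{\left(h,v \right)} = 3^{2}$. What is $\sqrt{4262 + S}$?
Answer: $2 \sqrt{1259} \approx 70.965$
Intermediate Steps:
$p{\left(h,v \right)} = 9$
$S = 774$ ($S = \left(-52 + 138\right) 9 = 86 \cdot 9 = 774$)
$\sqrt{4262 + S} = \sqrt{4262 + 774} = \sqrt{5036} = 2 \sqrt{1259}$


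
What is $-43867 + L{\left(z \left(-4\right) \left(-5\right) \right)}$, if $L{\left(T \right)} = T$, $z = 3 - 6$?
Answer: $-43927$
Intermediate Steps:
$z = -3$ ($z = 3 - 6 = -3$)
$-43867 + L{\left(z \left(-4\right) \left(-5\right) \right)} = -43867 + \left(-3\right) \left(-4\right) \left(-5\right) = -43867 + 12 \left(-5\right) = -43867 - 60 = -43927$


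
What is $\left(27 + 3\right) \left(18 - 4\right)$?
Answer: $420$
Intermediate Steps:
$\left(27 + 3\right) \left(18 - 4\right) = 30 \cdot 14 = 420$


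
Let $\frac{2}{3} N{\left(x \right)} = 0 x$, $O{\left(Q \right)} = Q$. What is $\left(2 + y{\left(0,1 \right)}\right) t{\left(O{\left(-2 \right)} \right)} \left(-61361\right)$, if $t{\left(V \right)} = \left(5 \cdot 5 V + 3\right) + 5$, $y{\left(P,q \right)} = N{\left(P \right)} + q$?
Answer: $7731486$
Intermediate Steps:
$N{\left(x \right)} = 0$ ($N{\left(x \right)} = \frac{3 \cdot 0 x}{2} = \frac{3}{2} \cdot 0 = 0$)
$y{\left(P,q \right)} = q$ ($y{\left(P,q \right)} = 0 + q = q$)
$t{\left(V \right)} = 8 + 25 V$ ($t{\left(V \right)} = \left(25 V + 3\right) + 5 = \left(3 + 25 V\right) + 5 = 8 + 25 V$)
$\left(2 + y{\left(0,1 \right)}\right) t{\left(O{\left(-2 \right)} \right)} \left(-61361\right) = \left(2 + 1\right) \left(8 + 25 \left(-2\right)\right) \left(-61361\right) = 3 \left(8 - 50\right) \left(-61361\right) = 3 \left(-42\right) \left(-61361\right) = \left(-126\right) \left(-61361\right) = 7731486$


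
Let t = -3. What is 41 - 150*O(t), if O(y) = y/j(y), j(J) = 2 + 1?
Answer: 191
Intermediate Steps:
j(J) = 3
O(y) = y/3
41 - 150*O(t) = 41 - 50*(-3) = 41 - 150*(-1) = 41 + 150 = 191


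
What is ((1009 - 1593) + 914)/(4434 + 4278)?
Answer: 5/132 ≈ 0.037879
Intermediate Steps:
((1009 - 1593) + 914)/(4434 + 4278) = (-584 + 914)/8712 = 330*(1/8712) = 5/132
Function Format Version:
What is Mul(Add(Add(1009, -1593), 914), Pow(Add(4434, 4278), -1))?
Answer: Rational(5, 132) ≈ 0.037879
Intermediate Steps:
Mul(Add(Add(1009, -1593), 914), Pow(Add(4434, 4278), -1)) = Mul(Add(-584, 914), Pow(8712, -1)) = Mul(330, Rational(1, 8712)) = Rational(5, 132)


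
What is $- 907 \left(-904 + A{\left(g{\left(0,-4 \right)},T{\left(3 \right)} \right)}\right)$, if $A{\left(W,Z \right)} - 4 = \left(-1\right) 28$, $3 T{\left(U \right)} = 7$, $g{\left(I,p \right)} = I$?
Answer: $841696$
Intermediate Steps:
$T{\left(U \right)} = \frac{7}{3}$ ($T{\left(U \right)} = \frac{1}{3} \cdot 7 = \frac{7}{3}$)
$A{\left(W,Z \right)} = -24$ ($A{\left(W,Z \right)} = 4 - 28 = -24$)
$- 907 \left(-904 + A{\left(g{\left(0,-4 \right)},T{\left(3 \right)} \right)}\right) = - 907 \left(-904 - 24\right) = \left(-907\right) \left(-928\right) = 841696$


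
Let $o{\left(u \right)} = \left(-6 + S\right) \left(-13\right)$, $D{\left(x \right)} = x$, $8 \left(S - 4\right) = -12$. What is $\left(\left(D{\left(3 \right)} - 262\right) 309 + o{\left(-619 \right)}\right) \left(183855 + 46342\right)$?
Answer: $- \frac{36824844287}{2} \approx -1.8412 \cdot 10^{10}$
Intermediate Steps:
$S = \frac{5}{2}$ ($S = 4 + \frac{1}{8} \left(-12\right) = 4 - \frac{3}{2} = \frac{5}{2} \approx 2.5$)
$o{\left(u \right)} = \frac{91}{2}$ ($o{\left(u \right)} = \left(-6 + \frac{5}{2}\right) \left(-13\right) = \left(- \frac{7}{2}\right) \left(-13\right) = \frac{91}{2}$)
$\left(\left(D{\left(3 \right)} - 262\right) 309 + o{\left(-619 \right)}\right) \left(183855 + 46342\right) = \left(\left(3 - 262\right) 309 + \frac{91}{2}\right) \left(183855 + 46342\right) = \left(\left(-259\right) 309 + \frac{91}{2}\right) 230197 = \left(-80031 + \frac{91}{2}\right) 230197 = \left(- \frac{159971}{2}\right) 230197 = - \frac{36824844287}{2}$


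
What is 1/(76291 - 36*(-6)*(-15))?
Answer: 1/73051 ≈ 1.3689e-5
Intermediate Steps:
1/(76291 - 36*(-6)*(-15)) = 1/(76291 + 216*(-15)) = 1/(76291 - 3240) = 1/73051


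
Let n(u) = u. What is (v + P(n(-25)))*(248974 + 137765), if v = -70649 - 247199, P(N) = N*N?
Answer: -122682505797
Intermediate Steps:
P(N) = N²
v = -317848
(v + P(n(-25)))*(248974 + 137765) = (-317848 + (-25)²)*(248974 + 137765) = (-317848 + 625)*386739 = -317223*386739 = -122682505797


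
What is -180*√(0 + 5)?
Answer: -180*√5 ≈ -402.49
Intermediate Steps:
-180*√(0 + 5) = -180*√5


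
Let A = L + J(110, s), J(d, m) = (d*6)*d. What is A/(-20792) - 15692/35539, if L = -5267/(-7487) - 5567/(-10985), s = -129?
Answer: -59759868737558079/15193204132714790 ≈ -3.9333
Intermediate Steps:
J(d, m) = 6*d² (J(d, m) = (6*d)*d = 6*d²)
L = 99538124/82244695 (L = -5267*(-1/7487) - 5567*(-1/10985) = 5267/7487 + 5567/10985 = 99538124/82244695 ≈ 1.2103)
A = 5971064395124/82244695 (A = 99538124/82244695 + 6*110² = 99538124/82244695 + 6*12100 = 99538124/82244695 + 72600 = 5971064395124/82244695 ≈ 72601.)
A/(-20792) - 15692/35539 = (5971064395124/82244695)/(-20792) - 15692/35539 = (5971064395124/82244695)*(-1/20792) - 15692*1/35539 = -1492766098781/427507924610 - 15692/35539 = -59759868737558079/15193204132714790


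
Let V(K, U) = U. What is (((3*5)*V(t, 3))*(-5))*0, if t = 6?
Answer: 0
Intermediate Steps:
(((3*5)*V(t, 3))*(-5))*0 = (((3*5)*3)*(-5))*0 = ((15*3)*(-5))*0 = (45*(-5))*0 = -225*0 = 0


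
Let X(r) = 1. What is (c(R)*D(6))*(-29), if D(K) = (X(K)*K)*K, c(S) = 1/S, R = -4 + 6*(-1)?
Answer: 522/5 ≈ 104.40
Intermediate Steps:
R = -10 (R = -4 - 6 = -10)
c(S) = 1/S
D(K) = K² (D(K) = (1*K)*K = K*K = K²)
(c(R)*D(6))*(-29) = (6²/(-10))*(-29) = -⅒*36*(-29) = -18/5*(-29) = 522/5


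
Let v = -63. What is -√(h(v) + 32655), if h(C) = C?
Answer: -4*√2037 ≈ -180.53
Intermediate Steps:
-√(h(v) + 32655) = -√(-63 + 32655) = -√32592 = -4*√2037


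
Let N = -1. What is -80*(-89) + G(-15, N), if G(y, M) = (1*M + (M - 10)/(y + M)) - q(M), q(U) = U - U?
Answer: 113915/16 ≈ 7119.7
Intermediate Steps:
q(U) = 0
G(y, M) = M + (-10 + M)/(M + y) (G(y, M) = (1*M + (M - 10)/(y + M)) - 1*0 = (M + (-10 + M)/(M + y)) + 0 = M + (-10 + M)/(M + y))
-80*(-89) + G(-15, N) = -80*(-89) + (-10 - 1 + (-1)² - 1*(-15))/(-1 - 15) = 7120 + (-10 - 1 + 1 + 15)/(-16) = 7120 - 1/16*5 = 7120 - 5/16 = 113915/16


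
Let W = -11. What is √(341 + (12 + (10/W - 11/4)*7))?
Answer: √158455/22 ≈ 18.094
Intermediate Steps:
√(341 + (12 + (10/W - 11/4)*7)) = √(341 + (12 + (10/(-11) - 11/4)*7)) = √(341 + (12 + (10*(-1/11) - 11*¼)*7)) = √(341 + (12 + (-10/11 - 11/4)*7)) = √(341 + (12 - 161/44*7)) = √(341 + (12 - 1127/44)) = √(341 - 599/44) = √(14405/44) = √158455/22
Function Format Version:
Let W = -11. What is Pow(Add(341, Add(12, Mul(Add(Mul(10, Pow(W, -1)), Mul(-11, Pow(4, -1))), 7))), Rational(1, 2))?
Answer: Mul(Rational(1, 22), Pow(158455, Rational(1, 2))) ≈ 18.094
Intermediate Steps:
Pow(Add(341, Add(12, Mul(Add(Mul(10, Pow(W, -1)), Mul(-11, Pow(4, -1))), 7))), Rational(1, 2)) = Pow(Add(341, Add(12, Mul(Add(Mul(10, Pow(-11, -1)), Mul(-11, Pow(4, -1))), 7))), Rational(1, 2)) = Pow(Add(341, Add(12, Mul(Add(Mul(10, Rational(-1, 11)), Mul(-11, Rational(1, 4))), 7))), Rational(1, 2)) = Pow(Add(341, Add(12, Mul(Add(Rational(-10, 11), Rational(-11, 4)), 7))), Rational(1, 2)) = Pow(Add(341, Add(12, Mul(Rational(-161, 44), 7))), Rational(1, 2)) = Pow(Add(341, Add(12, Rational(-1127, 44))), Rational(1, 2)) = Pow(Add(341, Rational(-599, 44)), Rational(1, 2)) = Pow(Rational(14405, 44), Rational(1, 2)) = Mul(Rational(1, 22), Pow(158455, Rational(1, 2)))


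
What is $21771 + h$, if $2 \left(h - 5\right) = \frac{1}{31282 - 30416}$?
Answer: $\frac{37716033}{1732} \approx 21776.0$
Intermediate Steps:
$h = \frac{8661}{1732}$ ($h = 5 + \frac{1}{2 \left(31282 - 30416\right)} = 5 + \frac{1}{2 \cdot 866} = 5 + \frac{1}{2} \cdot \frac{1}{866} = 5 + \frac{1}{1732} = \frac{8661}{1732} \approx 5.0006$)
$21771 + h = 21771 + \frac{8661}{1732} = \frac{37716033}{1732}$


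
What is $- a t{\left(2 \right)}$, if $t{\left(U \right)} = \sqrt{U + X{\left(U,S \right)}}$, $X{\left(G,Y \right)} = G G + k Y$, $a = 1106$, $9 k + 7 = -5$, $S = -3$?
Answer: $- 1106 \sqrt{10} \approx -3497.5$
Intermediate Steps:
$k = - \frac{4}{3}$ ($k = - \frac{7}{9} + \frac{1}{9} \left(-5\right) = - \frac{7}{9} - \frac{5}{9} = - \frac{4}{3} \approx -1.3333$)
$X{\left(G,Y \right)} = G^{2} - \frac{4 Y}{3}$ ($X{\left(G,Y \right)} = G G - \frac{4 Y}{3} = G^{2} - \frac{4 Y}{3}$)
$t{\left(U \right)} = \sqrt{4 + U + U^{2}}$ ($t{\left(U \right)} = \sqrt{U + \left(U^{2} - -4\right)} = \sqrt{U + \left(U^{2} + 4\right)} = \sqrt{U + \left(4 + U^{2}\right)} = \sqrt{4 + U + U^{2}}$)
$- a t{\left(2 \right)} = \left(-1\right) 1106 \sqrt{4 + 2 + 2^{2}} = - 1106 \sqrt{4 + 2 + 4} = - 1106 \sqrt{10}$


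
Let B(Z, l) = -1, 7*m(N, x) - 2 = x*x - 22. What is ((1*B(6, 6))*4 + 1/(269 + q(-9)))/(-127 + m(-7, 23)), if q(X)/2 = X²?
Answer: 12061/163780 ≈ 0.073641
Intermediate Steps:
m(N, x) = -20/7 + x²/7 (m(N, x) = 2/7 + (x*x - 22)/7 = 2/7 + (x² - 22)/7 = 2/7 + (-22 + x²)/7 = 2/7 + (-22/7 + x²/7) = -20/7 + x²/7)
q(X) = 2*X²
((1*B(6, 6))*4 + 1/(269 + q(-9)))/(-127 + m(-7, 23)) = ((1*(-1))*4 + 1/(269 + 2*(-9)²))/(-127 + (-20/7 + (⅐)*23²)) = (-1*4 + 1/(269 + 2*81))/(-127 + (-20/7 + (⅐)*529)) = (-4 + 1/(269 + 162))/(-127 + (-20/7 + 529/7)) = (-4 + 1/431)/(-127 + 509/7) = (-4 + 1/431)/(-380/7) = -1723/431*(-7/380) = 12061/163780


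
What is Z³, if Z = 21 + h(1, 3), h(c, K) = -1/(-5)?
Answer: 1191016/125 ≈ 9528.1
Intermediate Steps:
h(c, K) = ⅕ (h(c, K) = -1*(-⅕) = ⅕)
Z = 106/5 (Z = 21 + ⅕ = 106/5 ≈ 21.200)
Z³ = (106/5)³ = 1191016/125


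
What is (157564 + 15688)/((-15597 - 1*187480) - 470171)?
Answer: -43313/168312 ≈ -0.25734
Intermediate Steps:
(157564 + 15688)/((-15597 - 1*187480) - 470171) = 173252/((-15597 - 187480) - 470171) = 173252/(-203077 - 470171) = 173252/(-673248) = 173252*(-1/673248) = -43313/168312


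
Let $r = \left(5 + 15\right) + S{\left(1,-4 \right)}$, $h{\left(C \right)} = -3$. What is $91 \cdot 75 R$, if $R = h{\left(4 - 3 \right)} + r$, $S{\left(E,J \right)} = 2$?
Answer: $129675$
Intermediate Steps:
$r = 22$ ($r = \left(5 + 15\right) + 2 = 20 + 2 = 22$)
$R = 19$ ($R = -3 + 22 = 19$)
$91 \cdot 75 R = 91 \cdot 75 \cdot 19 = 6825 \cdot 19 = 129675$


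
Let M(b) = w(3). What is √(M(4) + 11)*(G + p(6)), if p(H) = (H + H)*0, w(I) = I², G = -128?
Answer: -256*√5 ≈ -572.43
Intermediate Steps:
M(b) = 9 (M(b) = 3² = 9)
p(H) = 0 (p(H) = (2*H)*0 = 0)
√(M(4) + 11)*(G + p(6)) = √(9 + 11)*(-128 + 0) = √20*(-128) = (2*√5)*(-128) = -256*√5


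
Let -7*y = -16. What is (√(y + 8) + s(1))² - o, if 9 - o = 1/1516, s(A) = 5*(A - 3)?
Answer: 1074851/10612 - 120*√14/7 ≈ 37.144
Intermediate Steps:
s(A) = -15 + 5*A (s(A) = 5*(-3 + A) = -15 + 5*A)
y = 16/7 (y = -⅐*(-16) = 16/7 ≈ 2.2857)
o = 13643/1516 (o = 9 - 1/1516 = 13643/1516 ≈ 8.9993)
(√(y + 8) + s(1))² - o = (√(16/7 + 8) + (-15 + 5*1))² - 1*13643/1516 = (√(72/7) + (-15 + 5))² - 13643/1516 = (6*√14/7 - 10)² - 13643/1516 = (-10 + 6*√14/7)² - 13643/1516 = -13643/1516 + (-10 + 6*√14/7)²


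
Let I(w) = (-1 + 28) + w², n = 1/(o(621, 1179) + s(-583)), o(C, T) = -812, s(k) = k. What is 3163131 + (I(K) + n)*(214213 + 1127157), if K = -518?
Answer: 3239650287355/9 ≈ 3.5996e+11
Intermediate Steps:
n = -1/1395 (n = 1/(-812 - 583) = 1/(-1395) = -1/1395 ≈ -0.00071685)
I(w) = 27 + w²
3163131 + (I(K) + n)*(214213 + 1127157) = 3163131 + ((27 + (-518)²) - 1/1395)*(214213 + 1127157) = 3163131 + ((27 + 268324) - 1/1395)*1341370 = 3163131 + (268351 - 1/1395)*1341370 = 3163131 + (374349644/1395)*1341370 = 3163131 + 3239621819176/9 = 3239650287355/9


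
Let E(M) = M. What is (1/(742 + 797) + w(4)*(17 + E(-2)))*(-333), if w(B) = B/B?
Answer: -854182/171 ≈ -4995.2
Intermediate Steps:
w(B) = 1
(1/(742 + 797) + w(4)*(17 + E(-2)))*(-333) = (1/(742 + 797) + 1*(17 - 2))*(-333) = (1/1539 + 1*15)*(-333) = (1/1539 + 15)*(-333) = (23086/1539)*(-333) = -854182/171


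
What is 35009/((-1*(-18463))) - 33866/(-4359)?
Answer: 777872189/80480217 ≈ 9.6654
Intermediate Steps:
35009/((-1*(-18463))) - 33866/(-4359) = 35009/18463 - 33866*(-1/4359) = 35009*(1/18463) + 33866/4359 = 35009/18463 + 33866/4359 = 777872189/80480217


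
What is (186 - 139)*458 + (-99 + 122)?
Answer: 21549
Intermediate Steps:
(186 - 139)*458 + (-99 + 122) = 47*458 + 23 = 21526 + 23 = 21549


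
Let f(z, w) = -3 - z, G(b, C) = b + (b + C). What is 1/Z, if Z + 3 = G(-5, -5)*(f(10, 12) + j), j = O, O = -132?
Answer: 1/2172 ≈ 0.00046040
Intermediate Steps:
j = -132
G(b, C) = C + 2*b (G(b, C) = b + (C + b) = C + 2*b)
Z = 2172 (Z = -3 + (-5 + 2*(-5))*((-3 - 1*10) - 132) = -3 + (-5 - 10)*((-3 - 10) - 132) = -3 - 15*(-13 - 132) = -3 - 15*(-145) = -3 + 2175 = 2172)
1/Z = 1/2172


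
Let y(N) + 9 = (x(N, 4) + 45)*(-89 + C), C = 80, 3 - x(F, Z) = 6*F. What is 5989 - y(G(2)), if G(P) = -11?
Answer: 7024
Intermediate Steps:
x(F, Z) = 3 - 6*F
y(N) = -441 + 54*N (y(N) = -9 + ((3 - 6*N) + 45)*(-89 + 80) = -9 + (48 - 6*N)*(-9) = -9 + (-432 + 54*N) = -441 + 54*N)
5989 - y(G(2)) = 5989 - (-441 + 54*(-11)) = 5989 - (-441 - 594) = 5989 - 1*(-1035) = 5989 + 1035 = 7024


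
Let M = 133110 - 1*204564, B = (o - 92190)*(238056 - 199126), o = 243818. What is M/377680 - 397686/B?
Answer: -5274180568983/27867487226840 ≈ -0.18926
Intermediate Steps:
B = 5902878040 (B = (243818 - 92190)*(238056 - 199126) = 151628*38930 = 5902878040)
M = -71454 (M = 133110 - 204564 = -71454)
M/377680 - 397686/B = -71454/377680 - 397686/5902878040 = -71454*1/377680 - 397686*1/5902878040 = -35727/188840 - 198843/2951439020 = -5274180568983/27867487226840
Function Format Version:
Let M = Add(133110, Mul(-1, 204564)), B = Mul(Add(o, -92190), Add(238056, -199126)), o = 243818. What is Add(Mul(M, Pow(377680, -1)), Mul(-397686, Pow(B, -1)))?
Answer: Rational(-5274180568983, 27867487226840) ≈ -0.18926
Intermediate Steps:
B = 5902878040 (B = Mul(Add(243818, -92190), Add(238056, -199126)) = Mul(151628, 38930) = 5902878040)
M = -71454 (M = Add(133110, -204564) = -71454)
Add(Mul(M, Pow(377680, -1)), Mul(-397686, Pow(B, -1))) = Add(Mul(-71454, Pow(377680, -1)), Mul(-397686, Pow(5902878040, -1))) = Add(Mul(-71454, Rational(1, 377680)), Mul(-397686, Rational(1, 5902878040))) = Add(Rational(-35727, 188840), Rational(-198843, 2951439020)) = Rational(-5274180568983, 27867487226840)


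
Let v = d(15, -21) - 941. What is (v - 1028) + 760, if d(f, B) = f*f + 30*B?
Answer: -1614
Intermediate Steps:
d(f, B) = f**2 + 30*B
v = -1346 (v = (15**2 + 30*(-21)) - 941 = (225 - 630) - 941 = -405 - 941 = -1346)
(v - 1028) + 760 = (-1346 - 1028) + 760 = -2374 + 760 = -1614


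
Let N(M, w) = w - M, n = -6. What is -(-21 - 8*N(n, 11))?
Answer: 157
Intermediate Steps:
-(-21 - 8*N(n, 11)) = -(-21 - 8*(11 - 1*(-6))) = -(-21 - 8*(11 + 6)) = -(-21 - 8*17) = -(-21 - 136) = -1*(-157) = 157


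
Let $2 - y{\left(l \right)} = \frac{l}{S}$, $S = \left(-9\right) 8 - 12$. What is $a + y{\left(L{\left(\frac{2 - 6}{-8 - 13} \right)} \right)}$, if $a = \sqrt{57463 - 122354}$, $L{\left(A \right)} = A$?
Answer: $\frac{883}{441} + i \sqrt{64891} \approx 2.0023 + 254.74 i$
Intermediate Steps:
$a = i \sqrt{64891}$ ($a = \sqrt{-64891} = i \sqrt{64891} \approx 254.74 i$)
$S = -84$ ($S = -72 - 12 = -84$)
$y{\left(l \right)} = 2 + \frac{l}{84}$ ($y{\left(l \right)} = 2 - \frac{l}{-84} = 2 - l \left(- \frac{1}{84}\right) = 2 - - \frac{l}{84} = 2 + \frac{l}{84}$)
$a + y{\left(L{\left(\frac{2 - 6}{-8 - 13} \right)} \right)} = i \sqrt{64891} + \left(2 + \frac{\left(2 - 6\right) \frac{1}{-8 - 13}}{84}\right) = i \sqrt{64891} + \left(2 + \frac{\left(-4\right) \frac{1}{-21}}{84}\right) = i \sqrt{64891} + \left(2 + \frac{\left(-4\right) \left(- \frac{1}{21}\right)}{84}\right) = i \sqrt{64891} + \left(2 + \frac{1}{84} \cdot \frac{4}{21}\right) = i \sqrt{64891} + \left(2 + \frac{1}{441}\right) = i \sqrt{64891} + \frac{883}{441} = \frac{883}{441} + i \sqrt{64891}$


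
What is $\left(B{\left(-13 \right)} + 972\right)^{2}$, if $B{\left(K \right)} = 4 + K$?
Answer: $927369$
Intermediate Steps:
$\left(B{\left(-13 \right)} + 972\right)^{2} = \left(\left(4 - 13\right) + 972\right)^{2} = \left(-9 + 972\right)^{2} = 963^{2} = 927369$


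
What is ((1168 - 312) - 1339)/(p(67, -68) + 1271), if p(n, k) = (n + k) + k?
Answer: -483/1202 ≈ -0.40183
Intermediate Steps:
p(n, k) = n + 2*k (p(n, k) = (k + n) + k = n + 2*k)
((1168 - 312) - 1339)/(p(67, -68) + 1271) = ((1168 - 312) - 1339)/((67 + 2*(-68)) + 1271) = (856 - 1339)/((67 - 136) + 1271) = -483/(-69 + 1271) = -483/1202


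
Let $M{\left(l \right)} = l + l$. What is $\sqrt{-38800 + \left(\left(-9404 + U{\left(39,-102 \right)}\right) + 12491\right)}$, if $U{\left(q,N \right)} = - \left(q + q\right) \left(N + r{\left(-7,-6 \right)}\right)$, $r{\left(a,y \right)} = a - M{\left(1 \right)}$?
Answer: $i \sqrt{27055} \approx 164.48 i$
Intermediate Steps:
$M{\left(l \right)} = 2 l$
$r{\left(a,y \right)} = -2 + a$ ($r{\left(a,y \right)} = a - 2 \cdot 1 = a - 2 = -2 + a$)
$U{\left(q,N \right)} = - 2 q \left(-9 + N\right)$ ($U{\left(q,N \right)} = - \left(q + q\right) \left(N - 9\right) = - 2 q \left(N - 9\right) = - 2 q \left(-9 + N\right)$)
$\sqrt{-38800 + \left(\left(-9404 + U{\left(39,-102 \right)}\right) + 12491\right)} = \sqrt{-38800 - \left(-3087 - 78 \left(9 - -102\right)\right)} = \sqrt{-38800 - \left(-3087 - 78 \left(9 + 102\right)\right)} = \sqrt{-38800 + \left(\left(-9404 + 2 \cdot 39 \cdot 111\right) + 12491\right)} = \sqrt{-38800 + \left(\left(-9404 + 8658\right) + 12491\right)} = \sqrt{-38800 + \left(-746 + 12491\right)} = \sqrt{-38800 + 11745} = \sqrt{-27055} = i \sqrt{27055}$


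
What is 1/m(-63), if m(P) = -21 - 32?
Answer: -1/53 ≈ -0.018868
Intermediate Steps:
m(P) = -53
1/m(-63) = 1/(-53) = -1/53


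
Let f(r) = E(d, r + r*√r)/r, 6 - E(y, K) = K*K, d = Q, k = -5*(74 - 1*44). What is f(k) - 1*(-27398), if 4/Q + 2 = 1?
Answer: 126199/25 + 1500*I*√6 ≈ 5048.0 + 3674.2*I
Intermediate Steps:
Q = -4 (Q = 4/(-2 + 1) = 4/(-1) = 4*(-1) = -4)
k = -150 (k = -5*(74 - 44) = -5*30 = -150)
d = -4
E(y, K) = 6 - K² (E(y, K) = 6 - K*K = 6 - K²)
f(r) = (6 - (r + r^(3/2))²)/r (f(r) = (6 - (r + r*√r)²)/r = (6 - (r + r^(3/2))²)/r)
f(k) - 1*(-27398) = (6 - (-150 + (-150)^(3/2))²)/(-150) - 1*(-27398) = -(6 - (-150 - 750*I*√6)²)/150 + 27398 = (-1/25 + (-150 - 750*I*√6)²/150) + 27398 = 684949/25 + (-150 - 750*I*√6)²/150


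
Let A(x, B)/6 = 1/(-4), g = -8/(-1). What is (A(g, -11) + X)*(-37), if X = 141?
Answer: -10323/2 ≈ -5161.5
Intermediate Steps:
g = 8 (g = -8*(-1) = 8)
A(x, B) = -3/2 (A(x, B) = 6/(-4) = 6*(-¼) = -3/2)
(A(g, -11) + X)*(-37) = (-3/2 + 141)*(-37) = (279/2)*(-37) = -10323/2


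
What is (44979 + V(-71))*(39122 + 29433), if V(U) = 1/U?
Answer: 218930940940/71 ≈ 3.0835e+9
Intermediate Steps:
(44979 + V(-71))*(39122 + 29433) = (44979 + 1/(-71))*(39122 + 29433) = (44979 - 1/71)*68555 = (3193508/71)*68555 = 218930940940/71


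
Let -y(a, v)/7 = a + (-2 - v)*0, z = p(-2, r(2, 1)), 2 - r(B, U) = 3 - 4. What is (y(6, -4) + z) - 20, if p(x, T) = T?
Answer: -59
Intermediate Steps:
r(B, U) = 3 (r(B, U) = 2 - (3 - 4) = 2 - 1*(-1) = 2 + 1 = 3)
z = 3
y(a, v) = -7*a (y(a, v) = -7*(a + (-2 - v)*0) = -7*(a + 0) = -7*a)
(y(6, -4) + z) - 20 = (-7*6 + 3) - 20 = (-42 + 3) - 20 = -39 - 20 = -59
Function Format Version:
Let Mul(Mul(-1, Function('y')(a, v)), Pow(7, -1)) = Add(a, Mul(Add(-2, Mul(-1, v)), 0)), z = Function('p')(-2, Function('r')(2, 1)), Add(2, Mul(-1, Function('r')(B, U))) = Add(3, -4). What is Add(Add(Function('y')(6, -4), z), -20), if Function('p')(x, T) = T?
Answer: -59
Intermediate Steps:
Function('r')(B, U) = 3 (Function('r')(B, U) = Add(2, Mul(-1, Add(3, -4))) = Add(2, Mul(-1, -1)) = Add(2, 1) = 3)
z = 3
Function('y')(a, v) = Mul(-7, a) (Function('y')(a, v) = Mul(-7, Add(a, Mul(Add(-2, Mul(-1, v)), 0))) = Mul(-7, Add(a, 0)) = Mul(-7, a))
Add(Add(Function('y')(6, -4), z), -20) = Add(Add(Mul(-7, 6), 3), -20) = Add(Add(-42, 3), -20) = Add(-39, -20) = -59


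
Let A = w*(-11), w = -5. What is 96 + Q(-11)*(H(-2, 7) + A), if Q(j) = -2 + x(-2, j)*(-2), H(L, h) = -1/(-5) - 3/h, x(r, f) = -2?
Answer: 7194/35 ≈ 205.54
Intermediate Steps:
H(L, h) = ⅕ - 3/h (H(L, h) = -1*(-⅕) - 3/h = ⅕ - 3/h)
Q(j) = 2 (Q(j) = -2 - 2*(-2) = -2 + 4 = 2)
A = 55 (A = -5*(-11) = 55)
96 + Q(-11)*(H(-2, 7) + A) = 96 + 2*((⅕)*(-15 + 7)/7 + 55) = 96 + 2*((⅕)*(⅐)*(-8) + 55) = 96 + 2*(-8/35 + 55) = 96 + 2*(1917/35) = 96 + 3834/35 = 7194/35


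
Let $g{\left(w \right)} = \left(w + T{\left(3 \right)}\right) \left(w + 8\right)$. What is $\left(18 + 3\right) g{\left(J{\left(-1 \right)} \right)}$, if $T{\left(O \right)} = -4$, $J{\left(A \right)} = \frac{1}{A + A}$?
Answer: $- \frac{2835}{4} \approx -708.75$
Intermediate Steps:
$J{\left(A \right)} = \frac{1}{2 A}$
$g{\left(w \right)} = \left(-4 + w\right) \left(8 + w\right)$ ($g{\left(w \right)} = \left(w - 4\right) \left(w + 8\right) = \left(-4 + w\right) \left(8 + w\right)$)
$\left(18 + 3\right) g{\left(J{\left(-1 \right)} \right)} = \left(18 + 3\right) \left(-32 + \left(\frac{1}{2 \left(-1\right)}\right)^{2} + 4 \frac{1}{2 \left(-1\right)}\right) = 21 \left(-32 + \left(\frac{1}{2} \left(-1\right)\right)^{2} + 4 \cdot \frac{1}{2} \left(-1\right)\right) = 21 \left(-32 + \left(- \frac{1}{2}\right)^{2} + 4 \left(- \frac{1}{2}\right)\right) = 21 \left(-32 + \frac{1}{4} - 2\right) = 21 \left(- \frac{135}{4}\right) = - \frac{2835}{4}$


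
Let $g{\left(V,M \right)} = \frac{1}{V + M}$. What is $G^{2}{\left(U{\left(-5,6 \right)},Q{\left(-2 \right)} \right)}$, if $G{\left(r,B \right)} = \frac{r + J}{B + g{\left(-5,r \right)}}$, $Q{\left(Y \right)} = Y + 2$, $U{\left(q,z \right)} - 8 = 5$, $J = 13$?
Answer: $43264$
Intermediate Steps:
$U{\left(q,z \right)} = 13$ ($U{\left(q,z \right)} = 8 + 5 = 13$)
$Q{\left(Y \right)} = 2 + Y$
$g{\left(V,M \right)} = \frac{1}{M + V}$
$G{\left(r,B \right)} = \frac{13 + r}{B + \frac{1}{-5 + r}}$ ($G{\left(r,B \right)} = \frac{r + 13}{B + \frac{1}{r - 5}} = \frac{13 + r}{B + \frac{1}{-5 + r}}$)
$G^{2}{\left(U{\left(-5,6 \right)},Q{\left(-2 \right)} \right)} = \left(\frac{\left(-5 + 13\right) \left(13 + 13\right)}{1 + \left(2 - 2\right) \left(-5 + 13\right)}\right)^{2} = \left(\frac{1}{1 + 0 \cdot 8} \cdot 8 \cdot 26\right)^{2} = \left(\frac{1}{1 + 0} \cdot 8 \cdot 26\right)^{2} = \left(1^{-1} \cdot 8 \cdot 26\right)^{2} = \left(1 \cdot 8 \cdot 26\right)^{2} = 208^{2} = 43264$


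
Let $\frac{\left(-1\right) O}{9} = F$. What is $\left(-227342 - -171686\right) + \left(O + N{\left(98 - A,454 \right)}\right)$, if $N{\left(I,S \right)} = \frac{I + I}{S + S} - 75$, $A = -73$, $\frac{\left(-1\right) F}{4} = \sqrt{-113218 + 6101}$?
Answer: $- \frac{25301703}{454} + 36 i \sqrt{107117} \approx -55731.0 + 11782.0 i$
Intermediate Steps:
$F = - 4 i \sqrt{107117}$ ($F = - 4 \sqrt{-113218 + 6101} = - 4 \sqrt{-107117} = - 4 i \sqrt{107117} \approx - 1309.1 i$)
$O = 36 i \sqrt{107117}$ ($O = - 9 \left(- 4 i \sqrt{107117}\right) = 36 i \sqrt{107117} \approx 11782.0 i$)
$N{\left(I,S \right)} = -75 + \frac{I}{S}$ ($N{\left(I,S \right)} = \frac{2 I}{2 S} - 75 = 2 I \frac{1}{2 S} - 75 = \frac{I}{S} - 75 = -75 + \frac{I}{S}$)
$\left(-227342 - -171686\right) + \left(O + N{\left(98 - A,454 \right)}\right) = \left(-227342 - -171686\right) - \left(75 - \frac{98 - -73}{454} - 36 i \sqrt{107117}\right) = \left(-227342 + 171686\right) - \left(75 - \left(98 + 73\right) \frac{1}{454} - 36 i \sqrt{107117}\right) = -55656 + \left(36 i \sqrt{107117} + \left(-75 + 171 \cdot \frac{1}{454}\right)\right) = -55656 + \left(36 i \sqrt{107117} + \left(-75 + \frac{171}{454}\right)\right) = -55656 - \left(\frac{33879}{454} - 36 i \sqrt{107117}\right) = - \frac{25301703}{454} + 36 i \sqrt{107117}$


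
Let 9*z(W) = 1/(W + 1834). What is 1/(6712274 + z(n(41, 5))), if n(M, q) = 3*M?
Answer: 17613/118223281963 ≈ 1.4898e-7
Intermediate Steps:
z(W) = 1/(9*(1834 + W)) (z(W) = 1/(9*(W + 1834)) = 1/(9*(1834 + W)))
1/(6712274 + z(n(41, 5))) = 1/(6712274 + 1/(9*(1834 + 3*41))) = 1/(6712274 + 1/(9*(1834 + 123))) = 1/(6712274 + (⅑)/1957) = 1/(6712274 + (⅑)*(1/1957)) = 1/(6712274 + 1/17613) = 1/(118223281963/17613) = 17613/118223281963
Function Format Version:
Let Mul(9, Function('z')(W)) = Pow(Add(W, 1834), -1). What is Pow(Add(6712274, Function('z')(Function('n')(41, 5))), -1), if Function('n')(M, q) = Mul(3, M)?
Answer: Rational(17613, 118223281963) ≈ 1.4898e-7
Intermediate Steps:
Function('z')(W) = Mul(Rational(1, 9), Pow(Add(1834, W), -1)) (Function('z')(W) = Mul(Rational(1, 9), Pow(Add(W, 1834), -1)) = Mul(Rational(1, 9), Pow(Add(1834, W), -1)))
Pow(Add(6712274, Function('z')(Function('n')(41, 5))), -1) = Pow(Add(6712274, Mul(Rational(1, 9), Pow(Add(1834, Mul(3, 41)), -1))), -1) = Pow(Add(6712274, Mul(Rational(1, 9), Pow(Add(1834, 123), -1))), -1) = Pow(Add(6712274, Mul(Rational(1, 9), Pow(1957, -1))), -1) = Pow(Add(6712274, Mul(Rational(1, 9), Rational(1, 1957))), -1) = Pow(Add(6712274, Rational(1, 17613)), -1) = Pow(Rational(118223281963, 17613), -1) = Rational(17613, 118223281963)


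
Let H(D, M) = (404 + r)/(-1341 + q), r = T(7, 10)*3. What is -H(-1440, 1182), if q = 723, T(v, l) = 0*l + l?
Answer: 217/309 ≈ 0.70227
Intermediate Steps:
T(v, l) = l (T(v, l) = 0 + l = l)
r = 30 (r = 10*3 = 30)
H(D, M) = -217/309 (H(D, M) = (404 + 30)/(-1341 + 723) = 434/(-618) = 434*(-1/618) = -217/309)
-H(-1440, 1182) = -1*(-217/309) = 217/309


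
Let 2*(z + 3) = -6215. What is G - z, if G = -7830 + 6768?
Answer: 4097/2 ≈ 2048.5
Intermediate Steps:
z = -6221/2 (z = -3 + (1/2)*(-6215) = -3 - 6215/2 = -6221/2 ≈ -3110.5)
G = -1062
G - z = -1062 - 1*(-6221/2) = -1062 + 6221/2 = 4097/2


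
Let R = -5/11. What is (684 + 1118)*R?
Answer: -9010/11 ≈ -819.09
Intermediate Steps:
R = -5/11 (R = -5*1/11 = -5/11 ≈ -0.45455)
(684 + 1118)*R = (684 + 1118)*(-5/11) = 1802*(-5/11) = -9010/11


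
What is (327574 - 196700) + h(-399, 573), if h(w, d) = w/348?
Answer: 15181251/116 ≈ 1.3087e+5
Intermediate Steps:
h(w, d) = w/348 (h(w, d) = w*(1/348) = w/348)
(327574 - 196700) + h(-399, 573) = (327574 - 196700) + (1/348)*(-399) = 130874 - 133/116 = 15181251/116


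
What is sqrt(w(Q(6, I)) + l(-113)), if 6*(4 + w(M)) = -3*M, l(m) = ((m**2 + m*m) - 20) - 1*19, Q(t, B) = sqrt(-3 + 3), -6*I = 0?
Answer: sqrt(25495) ≈ 159.67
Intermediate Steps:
I = 0 (I = -1/6*0 = 0)
Q(t, B) = 0 (Q(t, B) = sqrt(0) = 0)
l(m) = -39 + 2*m**2 (l(m) = ((m**2 + m**2) - 20) - 19 = (2*m**2 - 20) - 19 = (-20 + 2*m**2) - 19 = -39 + 2*m**2)
w(M) = -4 - M/2 (w(M) = -4 + (-3*M)/6 = -4 - M/2)
sqrt(w(Q(6, I)) + l(-113)) = sqrt((-4 - 1/2*0) + (-39 + 2*(-113)**2)) = sqrt((-4 + 0) + (-39 + 2*12769)) = sqrt(-4 + (-39 + 25538)) = sqrt(-4 + 25499) = sqrt(25495)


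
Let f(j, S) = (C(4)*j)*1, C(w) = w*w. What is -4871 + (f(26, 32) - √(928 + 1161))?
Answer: -4455 - √2089 ≈ -4500.7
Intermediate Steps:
C(w) = w²
f(j, S) = 16*j (f(j, S) = (4²*j)*1 = (16*j)*1 = 16*j)
-4871 + (f(26, 32) - √(928 + 1161)) = -4871 + (16*26 - √(928 + 1161)) = -4871 + (416 - √2089) = -4455 - √2089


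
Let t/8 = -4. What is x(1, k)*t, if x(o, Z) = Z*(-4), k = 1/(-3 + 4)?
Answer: 128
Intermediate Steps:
t = -32 (t = 8*(-4) = -32)
k = 1 (k = 1/1 = 1)
x(o, Z) = -4*Z
x(1, k)*t = -4*1*(-32) = -4*(-32) = 128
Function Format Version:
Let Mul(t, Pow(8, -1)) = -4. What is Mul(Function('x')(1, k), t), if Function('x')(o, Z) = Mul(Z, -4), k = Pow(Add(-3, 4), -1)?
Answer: 128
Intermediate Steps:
t = -32 (t = Mul(8, -4) = -32)
k = 1 (k = Pow(1, -1) = 1)
Function('x')(o, Z) = Mul(-4, Z)
Mul(Function('x')(1, k), t) = Mul(Mul(-4, 1), -32) = Mul(-4, -32) = 128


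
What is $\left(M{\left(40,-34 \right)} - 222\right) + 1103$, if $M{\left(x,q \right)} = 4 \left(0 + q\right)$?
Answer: $745$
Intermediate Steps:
$M{\left(x,q \right)} = 4 q$
$\left(M{\left(40,-34 \right)} - 222\right) + 1103 = \left(4 \left(-34\right) - 222\right) + 1103 = \left(-136 - 222\right) + 1103 = -358 + 1103 = 745$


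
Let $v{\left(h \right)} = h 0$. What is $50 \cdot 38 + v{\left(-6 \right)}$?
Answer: $1900$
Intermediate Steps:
$v{\left(h \right)} = 0$
$50 \cdot 38 + v{\left(-6 \right)} = 50 \cdot 38 + 0 = 1900 + 0 = 1900$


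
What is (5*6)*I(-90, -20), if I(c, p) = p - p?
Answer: 0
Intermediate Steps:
I(c, p) = 0
(5*6)*I(-90, -20) = (5*6)*0 = 30*0 = 0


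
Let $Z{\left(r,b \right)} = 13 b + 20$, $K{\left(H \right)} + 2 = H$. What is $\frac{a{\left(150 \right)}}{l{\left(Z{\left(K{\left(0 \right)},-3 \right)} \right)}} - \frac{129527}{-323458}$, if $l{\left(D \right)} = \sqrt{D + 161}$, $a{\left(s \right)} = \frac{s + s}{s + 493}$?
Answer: $\frac{129527}{323458} + \frac{150 \sqrt{142}}{45653} \approx 0.4396$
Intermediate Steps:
$a{\left(s \right)} = \frac{2 s}{493 + s}$
$K{\left(H \right)} = -2 + H$
$Z{\left(r,b \right)} = 20 + 13 b$
$l{\left(D \right)} = \sqrt{161 + D}$
$\frac{a{\left(150 \right)}}{l{\left(Z{\left(K{\left(0 \right)},-3 \right)} \right)}} - \frac{129527}{-323458} = \frac{2 \cdot 150 \frac{1}{493 + 150}}{\sqrt{161 + \left(20 + 13 \left(-3\right)\right)}} - \frac{129527}{-323458} = \frac{2 \cdot 150 \cdot \frac{1}{643}}{\sqrt{161 + \left(20 - 39\right)}} - - \frac{129527}{323458} = \frac{2 \cdot 150 \cdot \frac{1}{643}}{\sqrt{161 - 19}} + \frac{129527}{323458} = \frac{300}{643 \sqrt{142}} + \frac{129527}{323458} = \frac{300 \frac{\sqrt{142}}{142}}{643} + \frac{129527}{323458} = \frac{150 \sqrt{142}}{45653} + \frac{129527}{323458} = \frac{129527}{323458} + \frac{150 \sqrt{142}}{45653}$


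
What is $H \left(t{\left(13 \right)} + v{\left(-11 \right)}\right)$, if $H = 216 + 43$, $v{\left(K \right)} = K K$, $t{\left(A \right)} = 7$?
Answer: $33152$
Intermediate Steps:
$v{\left(K \right)} = K^{2}$
$H = 259$
$H \left(t{\left(13 \right)} + v{\left(-11 \right)}\right) = 259 \left(7 + \left(-11\right)^{2}\right) = 259 \left(7 + 121\right) = 259 \cdot 128 = 33152$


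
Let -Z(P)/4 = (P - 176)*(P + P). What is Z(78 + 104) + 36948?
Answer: 28212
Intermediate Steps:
Z(P) = -8*P*(-176 + P) (Z(P) = -4*(P - 176)*(P + P) = -4*(-176 + P)*2*P = -8*P*(-176 + P))
Z(78 + 104) + 36948 = 8*(78 + 104)*(176 - (78 + 104)) + 36948 = 8*182*(176 - 1*182) + 36948 = 8*182*(176 - 182) + 36948 = 8*182*(-6) + 36948 = -8736 + 36948 = 28212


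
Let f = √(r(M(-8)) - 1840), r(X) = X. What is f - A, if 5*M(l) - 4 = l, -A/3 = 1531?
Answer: 4593 + 2*I*√11505/5 ≈ 4593.0 + 42.905*I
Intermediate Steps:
A = -4593 (A = -3*1531 = -4593)
M(l) = ⅘ + l/5
f = 2*I*√11505/5 (f = √((⅘ + (⅕)*(-8)) - 1840) = √((⅘ - 8/5) - 1840) = √(-⅘ - 1840) = √(-9204/5) = 2*I*√11505/5 ≈ 42.905*I)
f - A = 2*I*√11505/5 - 1*(-4593) = 2*I*√11505/5 + 4593 = 4593 + 2*I*√11505/5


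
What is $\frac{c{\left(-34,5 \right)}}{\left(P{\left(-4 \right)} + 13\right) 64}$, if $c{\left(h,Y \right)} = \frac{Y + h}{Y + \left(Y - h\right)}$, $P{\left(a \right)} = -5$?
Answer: $- \frac{29}{22528} \approx -0.0012873$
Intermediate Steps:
$c{\left(h,Y \right)} = \frac{Y + h}{- h + 2 Y}$
$\frac{c{\left(-34,5 \right)}}{\left(P{\left(-4 \right)} + 13\right) 64} = \frac{\frac{1}{\left(-1\right) \left(-34\right) + 2 \cdot 5} \left(5 - 34\right)}{\left(-5 + 13\right) 64} = \frac{\frac{1}{34 + 10} \left(-29\right)}{8 \cdot 64} = \frac{\frac{1}{44} \left(-29\right)}{512} = \frac{1}{44} \left(-29\right) \frac{1}{512} = \left(- \frac{29}{44}\right) \frac{1}{512} = - \frac{29}{22528}$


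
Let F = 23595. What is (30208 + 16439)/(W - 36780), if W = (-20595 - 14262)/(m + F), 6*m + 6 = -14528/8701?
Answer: -9576114707982/7550831705437 ≈ -1.2682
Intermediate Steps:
m = -33367/26103 (m = -1 + (-14528/8701)/6 = -1 + (-14528*1/8701)/6 = -1 + (1/6)*(-14528/8701) = -1 - 7264/26103 = -33367/26103 ≈ -1.2783)
W = -909872271/615866918 (W = (-20595 - 14262)/(-33367/26103 + 23595) = -34857/615866918/26103 = -34857*26103/615866918 = -909872271/615866918 ≈ -1.4774)
(30208 + 16439)/(W - 36780) = (30208 + 16439)/(-909872271/615866918 - 36780) = 46647/(-22652495116311/615866918) = 46647*(-615866918/22652495116311) = -9576114707982/7550831705437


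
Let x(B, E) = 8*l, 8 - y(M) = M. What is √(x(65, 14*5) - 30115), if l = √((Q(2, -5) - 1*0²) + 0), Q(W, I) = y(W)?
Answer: √(-30115 + 8*√6) ≈ 173.48*I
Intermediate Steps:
y(M) = 8 - M
Q(W, I) = 8 - W
l = √6 (l = √(((8 - 1*2) - 1*0²) + 0) = √(((8 - 2) - 1*0) + 0) = √((6 + 0) + 0) = √(6 + 0) = √6 ≈ 2.4495)
x(B, E) = 8*√6
√(x(65, 14*5) - 30115) = √(8*√6 - 30115) = √(-30115 + 8*√6)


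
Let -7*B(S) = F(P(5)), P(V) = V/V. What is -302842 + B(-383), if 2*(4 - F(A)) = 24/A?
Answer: -2119886/7 ≈ -3.0284e+5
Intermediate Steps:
P(V) = 1
F(A) = 4 - 12/A
B(S) = 8/7 (B(S) = -(4 - 12/1)/7 = -(4 - 12*1)/7 = -(4 - 12)/7 = -⅐*(-8) = 8/7)
-302842 + B(-383) = -302842 + 8/7 = -2119886/7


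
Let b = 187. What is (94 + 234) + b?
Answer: 515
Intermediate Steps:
(94 + 234) + b = (94 + 234) + 187 = 328 + 187 = 515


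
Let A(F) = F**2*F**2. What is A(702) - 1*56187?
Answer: 242855726229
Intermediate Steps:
A(F) = F**4
A(702) - 1*56187 = 702**4 - 1*56187 = 242855782416 - 56187 = 242855726229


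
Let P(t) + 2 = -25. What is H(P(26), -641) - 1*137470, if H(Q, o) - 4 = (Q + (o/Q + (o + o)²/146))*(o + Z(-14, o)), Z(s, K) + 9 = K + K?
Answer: -14374975762/657 ≈ -2.1880e+7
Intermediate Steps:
P(t) = -27 (P(t) = -2 - 25 = -27)
Z(s, K) = -9 + 2*K (Z(s, K) = -9 + (K + K) = -9 + 2*K)
H(Q, o) = 4 + (-9 + 3*o)*(Q + 2*o²/73 + o/Q) (H(Q, o) = 4 + (Q + (o/Q + (o + o)²/146))*(o + (-9 + 2*o)) = 4 + (Q + (o/Q + (2*o)²*(1/146)))*(-9 + 3*o) = 4 + (Q + (o/Q + (4*o²)*(1/146)))*(-9 + 3*o) = 4 + (Q + (o/Q + 2*o²/73))*(-9 + 3*o) = 4 + (Q + (2*o²/73 + o/Q))*(-9 + 3*o) = 4 + (Q + 2*o²/73 + o/Q)*(-9 + 3*o) = 4 + (-9 + 3*o)*(Q + 2*o²/73 + o/Q))
H(P(26), -641) - 1*137470 = (4 - 9*(-27) - 18/73*(-641)² + (6/73)*(-641)³ - 9*(-641)/(-27) + 3*(-27)*(-641) + 3*(-641)²/(-27)) - 1*137470 = (4 + 243 - 18/73*410881 + (6/73)*(-263374721) - 9*(-641)*(-1/27) + 51921 + 3*(-1/27)*410881) - 137470 = (4 + 243 - 7395858/73 - 1580248326/73 - 641/3 + 51921 - 410881/9) - 137470 = -14284657972/657 - 137470 = -14374975762/657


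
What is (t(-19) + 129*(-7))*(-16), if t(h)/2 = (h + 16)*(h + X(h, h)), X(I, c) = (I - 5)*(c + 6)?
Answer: 42576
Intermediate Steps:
X(I, c) = (-5 + I)*(6 + c)
t(h) = 2*(16 + h)*(-30 + h**2 + 2*h) (t(h) = 2*((h + 16)*(h + (-30 - 5*h + 6*h + h*h))) = 2*((16 + h)*(h + (-30 - 5*h + 6*h + h**2))) = 2*((16 + h)*(h + (-30 + h + h**2))) = 2*((16 + h)*(-30 + h**2 + 2*h)) = 2*(16 + h)*(-30 + h**2 + 2*h))
(t(-19) + 129*(-7))*(-16) = ((-960 + 2*(-19)**3 + 4*(-19) + 36*(-19)**2) + 129*(-7))*(-16) = ((-960 + 2*(-6859) - 76 + 36*361) - 903)*(-16) = ((-960 - 13718 - 76 + 12996) - 903)*(-16) = (-1758 - 903)*(-16) = -2661*(-16) = 42576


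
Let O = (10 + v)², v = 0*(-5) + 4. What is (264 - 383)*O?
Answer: -23324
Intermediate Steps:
v = 4 (v = 0 + 4 = 4)
O = 196 (O = (10 + 4)² = 14² = 196)
(264 - 383)*O = (264 - 383)*196 = -119*196 = -23324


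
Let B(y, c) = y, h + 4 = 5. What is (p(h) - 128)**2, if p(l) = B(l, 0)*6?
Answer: 14884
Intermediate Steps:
h = 1 (h = -4 + 5 = 1)
p(l) = 6*l (p(l) = l*6 = 6*l)
(p(h) - 128)**2 = (6*1 - 128)**2 = (6 - 128)**2 = (-122)**2 = 14884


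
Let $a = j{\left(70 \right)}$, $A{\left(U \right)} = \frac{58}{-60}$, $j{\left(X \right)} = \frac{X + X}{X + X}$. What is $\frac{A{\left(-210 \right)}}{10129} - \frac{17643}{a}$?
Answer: $- \frac{5361178439}{303870} \approx -17643.0$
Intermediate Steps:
$j{\left(X \right)} = 1$ ($j{\left(X \right)} = \frac{2 X}{2 X} = 2 X \frac{1}{2 X} = 1$)
$A{\left(U \right)} = - \frac{29}{30}$ ($A{\left(U \right)} = 58 \left(- \frac{1}{60}\right) = - \frac{29}{30}$)
$a = 1$
$\frac{A{\left(-210 \right)}}{10129} - \frac{17643}{a} = - \frac{29}{30 \cdot 10129} - \frac{17643}{1} = \left(- \frac{29}{30}\right) \frac{1}{10129} - 17643 = - \frac{29}{303870} - 17643 = - \frac{5361178439}{303870}$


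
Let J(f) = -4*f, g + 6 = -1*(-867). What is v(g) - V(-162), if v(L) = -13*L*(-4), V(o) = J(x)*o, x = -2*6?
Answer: 52548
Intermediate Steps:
g = 861 (g = -6 - 1*(-867) = -6 + 867 = 861)
x = -12
V(o) = 48*o (V(o) = (-4*(-12))*o = 48*o)
v(L) = 52*L
v(g) - V(-162) = 52*861 - 48*(-162) = 44772 - 1*(-7776) = 44772 + 7776 = 52548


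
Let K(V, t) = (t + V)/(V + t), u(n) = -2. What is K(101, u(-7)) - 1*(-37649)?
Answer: 37650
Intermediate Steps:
K(V, t) = 1 (K(V, t) = (V + t)/(V + t) = 1)
K(101, u(-7)) - 1*(-37649) = 1 - 1*(-37649) = 1 + 37649 = 37650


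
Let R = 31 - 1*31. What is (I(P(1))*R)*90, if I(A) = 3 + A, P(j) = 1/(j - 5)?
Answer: 0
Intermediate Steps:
P(j) = 1/(-5 + j)
R = 0 (R = 31 - 31 = 0)
(I(P(1))*R)*90 = ((3 + 1/(-5 + 1))*0)*90 = ((3 + 1/(-4))*0)*90 = ((3 - ¼)*0)*90 = ((11/4)*0)*90 = 0*90 = 0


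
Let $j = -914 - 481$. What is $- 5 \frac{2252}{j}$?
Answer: $\frac{2252}{279} \approx 8.0717$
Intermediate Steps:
$j = -1395$ ($j = -914 - 481 = -1395$)
$- 5 \frac{2252}{j} = - 5 \frac{2252}{-1395} = - 5 \cdot 2252 \left(- \frac{1}{1395}\right) = \left(-5\right) \left(- \frac{2252}{1395}\right) = \frac{2252}{279}$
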